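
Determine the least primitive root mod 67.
g = 2. For each prime q|66: 2^{33}≡66, 2^{22}≡37, 2^{6}≡64, none ≡ 1, so ord_67(2) = 66 and 2 is a primitive root.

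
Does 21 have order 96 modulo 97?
ord_97(21) divides 96. For each prime q|96: 21^{48}≡96, 21^{32}≡61, none ≡ 1. So 21 has order 96 and is a primitive root mod 97.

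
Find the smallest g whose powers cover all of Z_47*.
g = 5. For each prime q|46: 5^{23}≡46, 5^{2}≡25, none ≡ 1, so ord_47(5) = 46 and 5 is a primitive root.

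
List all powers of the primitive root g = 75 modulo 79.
75^1, 75^2, ..., 75^{78} mod 79: [75, 16, 15, 19, 3, 67, 48, 45, 57, 9, 43, 65, 56, 13, 27, 50, 37, 10, 39, 2, 71, 32, 30, 38, 6, 55, 17, 11, 35, 18, 7, 51, 33, 26, 54, 21, 74, 20, 78, 4, 63, 64, 60, 76, 12, 31, 34, 22, 70, 36, 14, 23, 66, 52, 29, 42, 69, 40, 77, 8, 47, 49, 41, 73, 24, 62, 68, 44, 61, 72, 28, 46, 53, 25, 58, 5, 59, 1]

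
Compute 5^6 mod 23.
By repeated squaring (mod 23): 5^{1}≡5, 5^{2}≡2, 5^{4}≡4. Then 5^{6} = 5^{4+2} ≡ 4 × 2 ≡ 8 (mod 23)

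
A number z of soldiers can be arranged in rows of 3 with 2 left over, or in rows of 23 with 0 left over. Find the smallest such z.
M = 3 × 23 = 69. M₁ = 23, y₁ ≡ 2 mod 3. M₂ = 3, y₂ ≡ 8 mod 23. z = 2×23×2 + 0×3×8 ≡ 23 mod 69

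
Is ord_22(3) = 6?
Powers of 3 mod 22: 3^1≡3, 3^2≡9, 3^3≡5, 3^4≡15, 3^5≡1. Already 3^5≡1, so the order is 5 < 6. No, the actual order is 5.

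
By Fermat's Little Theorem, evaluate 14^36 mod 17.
By Fermat: 14^{16} ≡ 1 mod 17. 36 = 2×16 + 4. So 14^{36} ≡ 14^{4} ≡ 13 mod 17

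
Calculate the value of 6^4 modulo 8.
6^{4} = 1296 ≡ 0 (mod 8)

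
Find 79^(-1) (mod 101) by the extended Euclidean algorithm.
Extended GCD: 79(-23) + 101(18) = 1. So 79^(-1) ≡ -23 ≡ 78 (mod 101). Verify: 79 × 78 = 6162 ≡ 1 (mod 101)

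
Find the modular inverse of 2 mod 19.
Since 19 is prime, by Fermat 2^(-1) ≡ 2^{17} ≡ 10 (mod 19). Verify: 2 × 10 = 20 ≡ 1 (mod 19)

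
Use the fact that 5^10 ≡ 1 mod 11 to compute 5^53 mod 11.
By Fermat: 5^{10} ≡ 1 mod 11. 53 = 5×10 + 3. So 5^{53} ≡ 5^{3} ≡ 4 mod 11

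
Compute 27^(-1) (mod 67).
Since 67 is prime, by Fermat 27^(-1) ≡ 27^{65} ≡ 5 (mod 67). Verify: 27 × 5 = 135 ≡ 1 (mod 67)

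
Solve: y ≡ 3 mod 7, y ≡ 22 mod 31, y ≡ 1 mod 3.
M = 7 × 31 × 3 = 651. M₁ = 93, y₁ ≡ 4 mod 7. M₂ = 21, y₂ ≡ 3 mod 31. M₃ = 217, y₃ ≡ 1 mod 3. y = 3×93×4 + 22×21×3 + 1×217×1 ≡ 115 mod 651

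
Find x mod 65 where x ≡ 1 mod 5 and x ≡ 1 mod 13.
M = 5 × 13 = 65. M₁ = 13, y₁ ≡ 2 mod 5. M₂ = 5, y₂ ≡ 8 mod 13. x = 1×13×2 + 1×5×8 ≡ 1 mod 65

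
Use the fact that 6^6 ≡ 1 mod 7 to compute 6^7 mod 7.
By Fermat: 6^{6} ≡ 1 mod 7. So 6^{7} = 6^{6} · 6^{1} ≡ 6^{1} ≡ 6 mod 7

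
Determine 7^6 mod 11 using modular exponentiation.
By repeated squaring (mod 11): 7^{1}≡7, 7^{2}≡5, 7^{4}≡3. Then 7^{6} = 7^{4+2} ≡ 3 × 5 ≡ 4 (mod 11)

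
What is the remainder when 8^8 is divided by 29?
By repeated squaring (mod 29): 8^{1}≡8, 8^{2}≡6, 8^{4}≡7, 8^{8}≡20. So 8^{8} ≡ 20 (mod 29)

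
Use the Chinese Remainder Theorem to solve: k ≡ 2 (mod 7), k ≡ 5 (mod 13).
M = 7 × 13 = 91. M₁ = 13, y₁ ≡ 6 (mod 7). M₂ = 7, y₂ ≡ 2 (mod 13). k = 2×13×6 + 5×7×2 ≡ 44 (mod 91)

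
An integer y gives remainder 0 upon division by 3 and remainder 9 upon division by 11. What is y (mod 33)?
M = 3 × 11 = 33. M₁ = 11, y₁ ≡ 2 (mod 3). M₂ = 3, y₂ ≡ 4 (mod 11). y = 0×11×2 + 9×3×4 ≡ 9 (mod 33)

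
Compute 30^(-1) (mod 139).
Since 139 is prime, by Fermat 30^(-1) ≡ 30^{137} ≡ 51 (mod 139). Verify: 30 × 51 = 1530 ≡ 1 (mod 139)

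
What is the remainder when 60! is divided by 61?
By Wilson's theorem, (60)! ≡ -1 ≡ 60 mod 61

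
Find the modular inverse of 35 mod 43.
Since 43 is prime, by Fermat 35^(-1) ≡ 35^{41} ≡ 16 mod 43. Verify: 35 × 16 = 560 ≡ 1 mod 43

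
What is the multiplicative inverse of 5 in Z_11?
Since 11 is prime, by Fermat 5^(-1) ≡ 5^{9} ≡ 9 mod 11. Verify: 5 × 9 = 45 ≡ 1 mod 11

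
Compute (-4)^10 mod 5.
Using Fermat: (-4)^{4} ≡ 1 (mod 5). 10 ≡ 2 (mod 4). So (-4)^{10} ≡ (-4)^{2} ≡ 1 (mod 5)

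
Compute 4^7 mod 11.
By repeated squaring mod 11: 4^{1}≡4, 4^{2}≡5, 4^{4}≡3. Then 4^{7} = 4^{4+2+1} ≡ 3 × 5 × 4 ≡ 5 mod 11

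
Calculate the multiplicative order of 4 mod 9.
Powers of 4 mod 9: 4^1≡4, 4^2≡7, 4^3≡1. Order = 3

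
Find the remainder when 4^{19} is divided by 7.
By Fermat: 4^{6} ≡ 1 (mod 7). 19 = 3×6 + 1. So 4^{19} ≡ 4^{1} ≡ 4 (mod 7)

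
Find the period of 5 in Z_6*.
Powers of 5 mod 6: 5^1≡5, 5^2≡1. Order = 2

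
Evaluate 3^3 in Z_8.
3^{3} = 27 ≡ 3 (mod 8)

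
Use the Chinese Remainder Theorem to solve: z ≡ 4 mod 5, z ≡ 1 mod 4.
M = 5 × 4 = 20. M₁ = 4, y₁ ≡ 4 mod 5. M₂ = 5, y₂ ≡ 1 mod 4. z = 4×4×4 + 1×5×1 ≡ 9 mod 20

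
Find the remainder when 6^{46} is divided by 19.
By Fermat: 6^{18} ≡ 1 (mod 19). 46 = 2×18 + 10. So 6^{46} ≡ 6^{10} ≡ 6 (mod 19)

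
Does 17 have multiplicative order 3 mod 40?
Powers of 17 mod 40: 17^1≡17, 17^2≡9, 17^3≡33, 17^4≡1. 17^3≡33≢1, so ord ≠ 3. No, the actual order is 4.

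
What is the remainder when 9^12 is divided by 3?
By repeated squaring (mod 3): 9^{1}≡0, 9^{2}≡0, 9^{4}≡0, 9^{8}≡0. Then 9^{12} = 9^{8+4} ≡ 0 × 0 ≡ 0 (mod 3)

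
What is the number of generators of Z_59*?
There are φ(59-1) = φ(58) = 28 primitive roots modulo 59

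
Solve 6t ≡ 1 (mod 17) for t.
Since 17 is prime, by Fermat 6^(-1) ≡ 6^{15} ≡ 3 (mod 17). Verify: 6 × 3 = 18 ≡ 1 (mod 17)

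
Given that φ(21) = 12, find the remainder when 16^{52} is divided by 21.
By Euler: 16^{12} ≡ 1 (mod 21) since gcd(16, 21) = 1. 52 = 4×12 + 4. So 16^{52} ≡ 16^{4} ≡ 16 (mod 21)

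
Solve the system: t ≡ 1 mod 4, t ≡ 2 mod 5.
M = 4 × 5 = 20. M₁ = 5, y₁ ≡ 1 mod 4. M₂ = 4, y₂ ≡ 4 mod 5. t = 1×5×1 + 2×4×4 ≡ 17 mod 20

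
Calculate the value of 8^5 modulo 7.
By repeated squaring (mod 7): 8^{1}≡1, 8^{2}≡1, 8^{4}≡1. Then 8^{5} = 8^{4+1} ≡ 1 × 1 ≡ 1 (mod 7)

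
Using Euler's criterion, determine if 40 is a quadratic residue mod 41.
By Euler's criterion: 40^{20} ≡ 1 mod 41. Since this equals 1, 40 is a QR.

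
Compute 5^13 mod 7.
Using Fermat: 5^{6} ≡ 1 mod 7. 13 ≡ 1 mod 6. So 5^{13} ≡ 5^{1} ≡ 5 mod 7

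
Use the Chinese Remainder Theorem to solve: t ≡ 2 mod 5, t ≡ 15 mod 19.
M = 5 × 19 = 95. M₁ = 19, y₁ ≡ 4 mod 5. M₂ = 5, y₂ ≡ 4 mod 19. t = 2×19×4 + 15×5×4 ≡ 72 mod 95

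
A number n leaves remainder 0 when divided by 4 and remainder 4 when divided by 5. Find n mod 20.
M = 4 × 5 = 20. M₁ = 5, y₁ ≡ 1 mod 4. M₂ = 4, y₂ ≡ 4 mod 5. n = 0×5×1 + 4×4×4 ≡ 4 mod 20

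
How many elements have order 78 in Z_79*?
There are φ(79-1) = φ(78) = 24 primitive roots modulo 79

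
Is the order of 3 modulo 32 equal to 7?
Powers of 3 mod 32: 3^1≡3, 3^2≡9, 3^3≡27, 3^4≡17, 3^5≡19, 3^6≡25, 3^7≡11, 3^8≡1. 3^7≡11≢1, so ord ≠ 7. No, the actual order is 8.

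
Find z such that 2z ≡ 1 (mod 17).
Since 17 is prime, by Fermat 2^(-1) ≡ 2^{15} ≡ 9 (mod 17). Verify: 2 × 9 = 18 ≡ 1 (mod 17)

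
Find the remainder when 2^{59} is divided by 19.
By Fermat: 2^{18} ≡ 1 (mod 19). 59 = 3×18 + 5. So 2^{59} ≡ 2^{5} ≡ 13 (mod 19)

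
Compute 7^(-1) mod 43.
Since 43 is prime, by Fermat 7^(-1) ≡ 7^{41} ≡ 37 mod 43. Verify: 7 × 37 = 259 ≡ 1 mod 43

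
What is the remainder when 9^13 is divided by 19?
By repeated squaring mod 19: 9^{1}≡9, 9^{2}≡5, 9^{4}≡6, 9^{8}≡17. Then 9^{13} = 9^{8+4+1} ≡ 17 × 6 × 9 ≡ 6 mod 19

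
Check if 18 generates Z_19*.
18^{2} ≡ 1 (mod 19) and 2 < 18, so ord_19(18) = 2 ≠ 18 and 18 is not a primitive root.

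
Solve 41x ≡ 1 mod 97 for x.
Since 97 is prime, by Fermat 41^(-1) ≡ 41^{95} ≡ 71 mod 97. Verify: 41 × 71 = 2911 ≡ 1 mod 97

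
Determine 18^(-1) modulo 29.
Since 29 is prime, by Fermat 18^(-1) ≡ 18^{27} ≡ 21 mod 29. Verify: 18 × 21 = 378 ≡ 1 mod 29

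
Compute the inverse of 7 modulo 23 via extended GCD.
Extended GCD: 7(10) + 23(-3) = 1. So 7^(-1) ≡ 10 mod 23. Verify: 7 × 10 = 70 ≡ 1 mod 23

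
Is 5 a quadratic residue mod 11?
By Euler's criterion: 5^{5} ≡ 1 (mod 11). Since this equals 1, 5 is a QR.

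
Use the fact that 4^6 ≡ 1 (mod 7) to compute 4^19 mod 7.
By Fermat: 4^{6} ≡ 1 (mod 7). 19 = 3×6 + 1. So 4^{19} ≡ 4^{1} ≡ 4 (mod 7)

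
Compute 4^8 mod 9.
By repeated squaring (mod 9): 4^{1}≡4, 4^{2}≡7, 4^{4}≡4, 4^{8}≡7. So 4^{8} ≡ 7 (mod 9)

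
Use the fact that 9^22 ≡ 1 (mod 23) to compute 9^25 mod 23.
By Fermat: 9^{22} ≡ 1 (mod 23). So 9^{25} = 9^{22} · 9^{3} ≡ 9^{3} ≡ 16 (mod 23)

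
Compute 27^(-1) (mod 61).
Since 61 is prime, by Fermat 27^(-1) ≡ 27^{59} ≡ 52 (mod 61). Verify: 27 × 52 = 1404 ≡ 1 (mod 61)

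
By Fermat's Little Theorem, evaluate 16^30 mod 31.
By Fermat's Little Theorem, 16^{30} ≡ 1 mod 31 since 31 is prime and gcd(16, 31) = 1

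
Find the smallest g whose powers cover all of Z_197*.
g = 2. Powers: [2, 4, 8, 16, 32, 64, 128, 59, ...] generates all 196 non-zero residues.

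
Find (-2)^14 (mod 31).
By repeated squaring (mod 31): (-2)^{1}≡29, (-2)^{2}≡4, (-2)^{4}≡16, (-2)^{8}≡8. Then (-2)^{14} = (-2)^{8+4+2} ≡ 8 × 16 × 4 ≡ 16 (mod 31)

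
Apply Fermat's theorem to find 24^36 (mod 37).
By Fermat's Little Theorem, 24^{36} ≡ 1 (mod 37) since 37 is prime and gcd(24, 37) = 1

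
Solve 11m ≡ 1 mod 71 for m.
Since 71 is prime, by Fermat 11^(-1) ≡ 11^{69} ≡ 13 mod 71. Verify: 11 × 13 = 143 ≡ 1 mod 71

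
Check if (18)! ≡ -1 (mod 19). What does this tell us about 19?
(18)! mod 19 = 18. Since this equals -1 (mod 19), Wilson confirms 19 is prime.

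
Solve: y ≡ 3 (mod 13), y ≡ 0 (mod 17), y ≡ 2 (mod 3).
M = 13 × 17 × 3 = 663. M₁ = 51, y₁ ≡ 12 (mod 13). M₂ = 39, y₂ ≡ 7 (mod 17). M₃ = 221, y₃ ≡ 2 (mod 3). y = 3×51×12 + 0×39×7 + 2×221×2 ≡ 68 (mod 663)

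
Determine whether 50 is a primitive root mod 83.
ord_83(50) divides 82. For each prime q|82: 50^{41}≡82, 50^{2}≡10, none ≡ 1. So 50 has order 82 and is a primitive root mod 83.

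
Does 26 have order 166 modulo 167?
ord_167(26) divides 166. For each prime q|166: 26^{83}≡166, 26^{2}≡8, none ≡ 1. So 26 has order 166 and is a primitive root mod 167.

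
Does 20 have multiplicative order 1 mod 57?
Powers of 20 mod 57: 20^1≡20, 20^2≡1. 20^1≡20≢1, so ord ≠ 1. No, the actual order is 2.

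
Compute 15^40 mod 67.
By repeated squaring (mod 67): 15^{1}≡15, 15^{2}≡24, 15^{4}≡40, 15^{8}≡59, 15^{16}≡64, 15^{32}≡9. Then 15^{40} = 15^{32+8} ≡ 9 × 59 ≡ 62 (mod 67)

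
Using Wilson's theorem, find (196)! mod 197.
By Wilson's theorem, (196)! ≡ -1 ≡ 196 mod 197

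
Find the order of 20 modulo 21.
Powers of 20 mod 21: 20^1≡20, 20^2≡1. ord_21(20) = 2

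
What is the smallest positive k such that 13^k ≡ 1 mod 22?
Powers of 13 mod 22: 13^1≡13, 13^2≡15, 13^3≡19, 13^4≡5, 13^5≡21, 13^6≡9, 13^7≡7, 13^8≡3, 13^9≡17, 13^10≡1. So the order of 13 is 10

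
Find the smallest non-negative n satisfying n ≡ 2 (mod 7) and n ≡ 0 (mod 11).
M = 7 × 11 = 77. M₁ = 11, y₁ ≡ 2 (mod 7). M₂ = 7, y₂ ≡ 8 (mod 11). n = 2×11×2 + 0×7×8 ≡ 44 (mod 77)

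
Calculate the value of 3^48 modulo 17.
Using Fermat: 3^{16} ≡ 1 (mod 17). 48 ≡ 0 (mod 16). So 3^{48} ≡ 3^{0} ≡ 1 (mod 17)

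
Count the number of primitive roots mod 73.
A prime p has φ(p-1) primitive roots; here φ(72) = 24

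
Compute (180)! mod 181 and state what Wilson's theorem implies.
(180)! mod 181 = 180. Since this equals -1 (mod 181), Wilson confirms 181 is prime.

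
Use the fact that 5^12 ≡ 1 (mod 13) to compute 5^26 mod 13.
By Fermat: 5^{12} ≡ 1 (mod 13). 26 = 2×12 + 2. So 5^{26} ≡ 5^{2} ≡ 12 (mod 13)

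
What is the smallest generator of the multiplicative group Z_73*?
g = 5. For each prime q|72: 5^{36}≡72, 5^{24}≡8, none ≡ 1, so ord_73(5) = 72 and 5 is a primitive root.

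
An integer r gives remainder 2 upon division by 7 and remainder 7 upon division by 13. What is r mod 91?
M = 7 × 13 = 91. M₁ = 13, y₁ ≡ 6 mod 7. M₂ = 7, y₂ ≡ 2 mod 13. r = 2×13×6 + 7×7×2 ≡ 72 mod 91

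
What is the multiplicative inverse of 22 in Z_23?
Since 23 is prime, by Fermat 22^(-1) ≡ 22^{21} ≡ 22 (mod 23). Verify: 22 × 22 = 484 ≡ 1 (mod 23)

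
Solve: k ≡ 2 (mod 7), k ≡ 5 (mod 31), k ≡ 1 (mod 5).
M = 7 × 31 × 5 = 1085. M₁ = 155, y₁ ≡ 1 (mod 7). M₂ = 35, y₂ ≡ 8 (mod 31). M₃ = 217, y₃ ≡ 3 (mod 5). k = 2×155×1 + 5×35×8 + 1×217×3 ≡ 191 (mod 1085)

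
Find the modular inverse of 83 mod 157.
Since 157 is prime, by Fermat 83^(-1) ≡ 83^{155} ≡ 70 mod 157. Verify: 83 × 70 = 5810 ≡ 1 mod 157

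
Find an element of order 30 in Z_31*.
3 has order 30 mod 31 since 3^{30} ≡ 1 (mod 31) and no smaller power works.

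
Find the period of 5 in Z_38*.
Powers of 5 mod 38: 5^1≡5, 5^2≡25, 5^3≡11, 5^4≡17, 5^5≡9, 5^6≡7, 5^7≡35, 5^8≡23, 5^9≡1. Order = 9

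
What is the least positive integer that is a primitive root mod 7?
g = 3. Powers: [3, 2, 6, 4, 5, 1] generates all 6 non-zero residues.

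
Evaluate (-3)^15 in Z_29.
By repeated squaring (mod 29): (-3)^{1}≡26, (-3)^{2}≡9, (-3)^{4}≡23, (-3)^{8}≡7. Then (-3)^{15} = (-3)^{8+4+2+1} ≡ 7 × 23 × 9 × 26 ≡ 3 (mod 29)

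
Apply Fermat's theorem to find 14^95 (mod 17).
By Fermat: 14^{16} ≡ 1 (mod 17). 95 = 5×16 + 15. So 14^{95} ≡ 14^{15} ≡ 11 (mod 17)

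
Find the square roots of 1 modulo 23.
The square roots of 1 mod 23 are 1 and 22. Verify: 1² = 1 ≡ 1 (mod 23)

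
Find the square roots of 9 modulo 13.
The square roots of 9 mod 13 are 3 and 10. Verify: 3² = 9 ≡ 9 mod 13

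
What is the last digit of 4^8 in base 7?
Using Fermat: 4^{6} ≡ 1 mod 7. 8 ≡ 2 mod 6. So 4^{8} ≡ 4^{2} ≡ 2 mod 7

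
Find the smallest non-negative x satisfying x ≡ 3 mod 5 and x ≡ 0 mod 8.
M = 5 × 8 = 40. M₁ = 8, y₁ ≡ 2 mod 5. M₂ = 5, y₂ ≡ 5 mod 8. x = 3×8×2 + 0×5×5 ≡ 8 mod 40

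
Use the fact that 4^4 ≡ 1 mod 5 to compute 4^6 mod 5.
By Fermat: 4^{4} ≡ 1 mod 5. So 4^{6} = 4^{4} · 4^{2} ≡ 4^{2} ≡ 1 mod 5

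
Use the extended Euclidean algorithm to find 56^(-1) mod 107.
Extended GCD: 56(-21) + 107(11) = 1. So 56^(-1) ≡ -21 ≡ 86 mod 107. Verify: 56 × 86 = 4816 ≡ 1 mod 107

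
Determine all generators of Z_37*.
There are φ(36) = 12 primitive roots mod 37: {2, 5, 13, 15, 17, 18, 19, 20, 22, 24, 32, 35}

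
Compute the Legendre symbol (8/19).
(8/19) = 8^{9} mod 19 = -1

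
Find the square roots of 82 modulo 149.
The square roots of 82 mod 149 are 23 and 126. Verify: 23² = 529 ≡ 82 (mod 149)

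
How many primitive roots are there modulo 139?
Number of primitive roots mod 139 = φ(p-1) = φ(138) = 44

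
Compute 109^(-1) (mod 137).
Since 137 is prime, by Fermat 109^(-1) ≡ 109^{135} ≡ 44 (mod 137). Verify: 109 × 44 = 4796 ≡ 1 (mod 137)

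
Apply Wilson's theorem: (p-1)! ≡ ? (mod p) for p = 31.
By Wilson's theorem, (30)! ≡ -1 ≡ 30 mod 31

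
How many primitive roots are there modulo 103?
A prime p has φ(p-1) primitive roots; here φ(102) = 32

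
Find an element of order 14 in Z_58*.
5 has order 14 mod 58 since 5^{14} ≡ 1 (mod 58) and no smaller power works.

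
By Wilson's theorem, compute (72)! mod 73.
By Wilson's theorem, (72)! ≡ -1 ≡ 72 mod 73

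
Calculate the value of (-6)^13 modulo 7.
Using Fermat: (-6)^{6} ≡ 1 (mod 7). 13 ≡ 1 (mod 6). So (-6)^{13} ≡ (-6)^{1} ≡ 1 (mod 7)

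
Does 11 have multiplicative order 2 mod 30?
Powers of 11 mod 30: 11^1≡11, 11^2≡1. First k with 11^k≡1 is k=2. Yes, ord_30(11) = 2.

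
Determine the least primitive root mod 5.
g = 2. Powers: [2, 4, 3, 1] generates all 4 non-zero residues.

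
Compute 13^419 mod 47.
Using Fermat: 13^{46} ≡ 1 mod 47. 419 ≡ 5 mod 46. So 13^{419} ≡ 13^{5} ≡ 40 mod 47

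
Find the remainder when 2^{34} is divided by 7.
By Fermat: 2^{6} ≡ 1 (mod 7). 34 = 5×6 + 4. So 2^{34} ≡ 2^{4} ≡ 2 (mod 7)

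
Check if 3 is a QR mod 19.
By Euler's criterion: 3^{9} ≡ 18 (mod 19). Since this equals -1 (≡ 18), 3 is not a QR.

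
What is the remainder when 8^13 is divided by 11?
Using Fermat: 8^{10} ≡ 1 mod 11. 13 ≡ 3 mod 10. So 8^{13} ≡ 8^{3} ≡ 6 mod 11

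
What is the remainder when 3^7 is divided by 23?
By repeated squaring mod 23: 3^{1}≡3, 3^{2}≡9, 3^{4}≡12. Then 3^{7} = 3^{4+2+1} ≡ 12 × 9 × 3 ≡ 2 mod 23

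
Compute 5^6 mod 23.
By repeated squaring mod 23: 5^{1}≡5, 5^{2}≡2, 5^{4}≡4. Then 5^{6} = 5^{4+2} ≡ 4 × 2 ≡ 8 mod 23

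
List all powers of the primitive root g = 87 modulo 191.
87^1, 87^2, ..., 87^{190} mod 191: [87, 120, 126, 75, 31, 23, 91, 86, 33, 6, 140, 147, 183, 68, 186, 138, 164, 134, 7, 36, 76, 118, 143, 26, 161, 64, 29, 40, 42, 25, 74, 135, 94, 156, 11, 2, 174, 49, 61, 150, 62, 46, 182, 172, 66, 12, 89, 103, 175, 136, 181, 85, 137, 77, 14, 72, 152, 45, 95, 52, 131, 128, 58, 80, 84, 50, 148, 79, 188, 121, 22, 4, 157, 98, 122, 109, 124, 92, 173, 153, 132, 24, 178, 15, 159, 81, 171, 170, 83, 154, 28, 144, 113, 90, 190, 104, 71, 65, 116, 160, 168, 100, 105, 158, 185, 51, 44, 8, 123, 5, 53, 27, 57, 184, 155, 115, 73, 48, 165, 30, 127, 162, 151, 149, 166, 117, 56, 97, 35, 180, 189, 17, 142, 130, 41, 129, 145, 9, 19, 125, 179, 102, 88, 16, 55, 10, 106, 54, 114, 177, 119, 39, 146, 96, 139, 60, 63, 133, 111, 107, 141, 43, 112, 3, 70, 169, 187, 34, 93, 69, 82, 67, 99, 18, 38, 59, 167, 13, 176, 32, 110, 20, 21, 108, 37, 163, 47, 78, 101, 1]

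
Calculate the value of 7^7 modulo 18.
By repeated squaring mod 18: 7^{1}≡7, 7^{2}≡13, 7^{4}≡7. Then 7^{7} = 7^{4+2+1} ≡ 7 × 13 × 7 ≡ 7 mod 18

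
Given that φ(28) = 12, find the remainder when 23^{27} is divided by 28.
By Euler: 23^{12} ≡ 1 mod 28 since gcd(23, 28) = 1. 27 = 2×12 + 3. So 23^{27} ≡ 23^{3} ≡ 15 mod 28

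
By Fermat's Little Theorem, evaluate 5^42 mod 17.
By Fermat: 5^{16} ≡ 1 (mod 17). 42 = 2×16 + 10. So 5^{42} ≡ 5^{10} ≡ 9 (mod 17)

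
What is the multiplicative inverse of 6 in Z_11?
Since 11 is prime, by Fermat 6^(-1) ≡ 6^{9} ≡ 2 mod 11. Verify: 6 × 2 = 12 ≡ 1 mod 11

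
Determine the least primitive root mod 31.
g = 3. For each prime q|30: 3^{15}≡30, 3^{10}≡25, 3^{6}≡16, none ≡ 1, so ord_31(3) = 30 and 3 is a primitive root.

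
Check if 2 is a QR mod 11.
By Euler's criterion: 2^{5} ≡ 10 mod 11. Since this equals -1 (≡ 10), 2 is not a QR.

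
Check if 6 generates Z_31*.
6^{6} ≡ 1 (mod 31) and 6 < 30, so ord_31(6) = 6 ≠ 30 and 6 is not a primitive root.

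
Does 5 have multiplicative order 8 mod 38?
Powers of 5 mod 38: 5^1≡5, 5^2≡25, 5^3≡11, 5^4≡17, 5^5≡9, 5^6≡7, 5^7≡35, 5^8≡23, 5^9≡1. 5^8≡23≢1, so ord ≠ 8. No, the actual order is 9.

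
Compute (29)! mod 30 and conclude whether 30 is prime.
(29)! mod 30 = 0. Since 0 ≢ -1 (mod 30), 30 is not prime.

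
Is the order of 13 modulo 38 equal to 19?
Powers of 13 mod 38: 13^1≡13, 13^2≡17, 13^3≡31, 13^4≡23, 13^5≡33, 13^6≡11, 13^7≡29, 13^8≡35, 13^9≡37, 13^10≡25, 13^11≡21, 13^12≡7, 13^13≡15, 13^14≡5, 13^15≡27, 13^16≡9, 13^17≡3, 13^18≡1. Already 13^18≡1, so the order is 18 < 19. No, the actual order is 18.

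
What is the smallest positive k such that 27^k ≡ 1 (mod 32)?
Powers of 27 mod 32: 27^1≡27, 27^2≡25, 27^3≡3, 27^4≡17, 27^5≡11, 27^6≡9, 27^7≡19, 27^8≡1. ord_32(27) = 8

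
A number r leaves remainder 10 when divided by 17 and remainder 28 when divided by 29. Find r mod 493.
M = 17 × 29 = 493. M₁ = 29, y₁ ≡ 10 mod 17. M₂ = 17, y₂ ≡ 12 mod 29. r = 10×29×10 + 28×17×12 ≡ 231 mod 493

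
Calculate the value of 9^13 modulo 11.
Using Fermat: 9^{10} ≡ 1 (mod 11). 13 ≡ 3 (mod 10). So 9^{13} ≡ 9^{3} ≡ 3 (mod 11)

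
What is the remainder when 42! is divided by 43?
By Wilson's theorem, (42)! ≡ -1 ≡ 42 (mod 43)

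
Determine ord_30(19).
Powers of 19 mod 30: 19^1≡19, 19^2≡1. So the order of 19 is 2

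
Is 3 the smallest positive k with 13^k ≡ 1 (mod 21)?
Powers of 13 mod 21: 13^1≡13, 13^2≡1. Already 13^2≡1, so the order is 2 < 3. No, the actual order is 2.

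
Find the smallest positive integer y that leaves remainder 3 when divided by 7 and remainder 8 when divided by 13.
M = 7 × 13 = 91. M₁ = 13, y₁ ≡ 6 mod 7. M₂ = 7, y₂ ≡ 2 mod 13. y = 3×13×6 + 8×7×2 ≡ 73 mod 91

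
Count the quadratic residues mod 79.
For prime 79, there are (p-1)/2 = (79-1)/2 = 39 quadratic residues (excluding 0).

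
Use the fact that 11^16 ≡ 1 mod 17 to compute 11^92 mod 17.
By Fermat: 11^{16} ≡ 1 mod 17. 92 = 5×16 + 12. So 11^{92} ≡ 11^{12} ≡ 13 mod 17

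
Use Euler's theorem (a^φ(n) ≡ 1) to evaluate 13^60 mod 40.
By Euler: 13^{16} ≡ 1 (mod 40) since gcd(13, 40) = 1. 60 = 3×16 + 12. So 13^{60} ≡ 13^{12} ≡ 1 (mod 40)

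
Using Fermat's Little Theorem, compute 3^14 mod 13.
By Fermat: 3^{12} ≡ 1 (mod 13). So 3^{14} = 3^{12} · 3^{2} ≡ 3^{2} ≡ 9 (mod 13)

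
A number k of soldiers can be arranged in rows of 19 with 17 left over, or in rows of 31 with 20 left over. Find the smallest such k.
M = 19 × 31 = 589. M₁ = 31, y₁ ≡ 8 (mod 19). M₂ = 19, y₂ ≡ 18 (mod 31). k = 17×31×8 + 20×19×18 ≡ 454 (mod 589)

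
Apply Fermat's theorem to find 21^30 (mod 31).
By Fermat's Little Theorem, 21^{30} ≡ 1 (mod 31) since 31 is prime and gcd(21, 31) = 1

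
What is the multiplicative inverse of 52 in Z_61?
Since 61 is prime, by Fermat 52^(-1) ≡ 52^{59} ≡ 27 mod 61. Verify: 52 × 27 = 1404 ≡ 1 mod 61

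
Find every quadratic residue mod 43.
Squares in Z_43*: {1, 4, 6, 9, 10, 11, 13, 14, 15, 16, 17, 21, 23, 24, 25, 31, 35, 36, 38, 40, 41}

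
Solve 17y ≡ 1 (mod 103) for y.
Since 103 is prime, by Fermat 17^(-1) ≡ 17^{101} ≡ 97 (mod 103). Verify: 17 × 97 = 1649 ≡ 1 (mod 103)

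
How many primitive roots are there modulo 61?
Number of primitive roots mod 61 = φ(p-1) = φ(60) = 16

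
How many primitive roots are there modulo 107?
A prime p has φ(p-1) primitive roots; here φ(106) = 52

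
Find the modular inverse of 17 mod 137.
Since 137 is prime, by Fermat 17^(-1) ≡ 17^{135} ≡ 129 mod 137. Verify: 17 × 129 = 2193 ≡ 1 mod 137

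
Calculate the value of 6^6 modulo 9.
By repeated squaring (mod 9): 6^{1}≡6, 6^{2}≡0, 6^{4}≡0. Then 6^{6} = 6^{4+2} ≡ 0 × 0 ≡ 0 (mod 9)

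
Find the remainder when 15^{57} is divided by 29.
By Fermat: 15^{28} ≡ 1 (mod 29). 57 = 2×28 + 1. So 15^{57} ≡ 15^{1} ≡ 15 (mod 29)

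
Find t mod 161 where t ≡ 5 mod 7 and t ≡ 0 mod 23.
M = 7 × 23 = 161. M₁ = 23, y₁ ≡ 4 mod 7. M₂ = 7, y₂ ≡ 10 mod 23. t = 5×23×4 + 0×7×10 ≡ 138 mod 161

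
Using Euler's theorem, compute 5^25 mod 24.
By Euler: 5^{8} ≡ 1 (mod 24) since gcd(5, 24) = 1. 25 = 3×8 + 1. So 5^{25} ≡ 5^{1} ≡ 5 (mod 24)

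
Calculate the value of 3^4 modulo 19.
3^{4} = 81 ≡ 5 (mod 19)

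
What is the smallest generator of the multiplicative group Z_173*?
g = 2. Powers: [2, 4, 8, 16, 32, 64, 128, 83, 166, 159, ...] generates all 172 non-zero residues.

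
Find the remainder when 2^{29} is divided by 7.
By Fermat: 2^{6} ≡ 1 (mod 7). 29 = 4×6 + 5. So 2^{29} ≡ 2^{5} ≡ 4 (mod 7)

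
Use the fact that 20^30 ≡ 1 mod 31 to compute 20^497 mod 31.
By Fermat: 20^{30} ≡ 1 mod 31. 497 ≡ 17 mod 30. So 20^{497} ≡ 20^{17} ≡ 28 mod 31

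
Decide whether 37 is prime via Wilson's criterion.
(36)! mod 37 = 36. Since 36 ≡ -1 (mod 37), 37 is prime.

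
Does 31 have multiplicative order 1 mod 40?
Powers of 31 mod 40: 31^1≡31, 31^2≡1. 31^1≡31≢1, so ord ≠ 1. No, the actual order is 2.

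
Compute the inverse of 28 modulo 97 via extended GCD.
Extended GCD: 28(-45) + 97(13) = 1. So 28^(-1) ≡ -45 ≡ 52 (mod 97). Verify: 28 × 52 = 1456 ≡ 1 (mod 97)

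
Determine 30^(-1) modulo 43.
Since 43 is prime, by Fermat 30^(-1) ≡ 30^{41} ≡ 33 (mod 43). Verify: 30 × 33 = 990 ≡ 1 (mod 43)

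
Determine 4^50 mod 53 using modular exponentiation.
By repeated squaring mod 53: 4^{1}≡4, 4^{2}≡16, 4^{4}≡44, 4^{8}≡28, 4^{16}≡42, 4^{32}≡15. Then 4^{50} = 4^{32+16+2} ≡ 15 × 42 × 16 ≡ 10 mod 53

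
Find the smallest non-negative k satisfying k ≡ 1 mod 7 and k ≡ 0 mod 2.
M = 7 × 2 = 14. M₁ = 2, y₁ ≡ 4 mod 7. M₂ = 7, y₂ ≡ 1 mod 2. k = 1×2×4 + 0×7×1 ≡ 8 mod 14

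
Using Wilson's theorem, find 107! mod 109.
(108)! = (107)! × (108) ≡ -1 mod 109. So (107)! ≡ -1 × (108)^(-1) ≡ (-1)×(-1) = 1 mod 109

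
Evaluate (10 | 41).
(10/41) = 10^{20} mod 41 = 1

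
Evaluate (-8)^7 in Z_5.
Using Fermat: (-8)^{4} ≡ 1 mod 5. 7 ≡ 3 mod 4. So (-8)^{7} ≡ (-8)^{3} ≡ 3 mod 5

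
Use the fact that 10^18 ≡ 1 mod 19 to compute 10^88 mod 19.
By Fermat: 10^{18} ≡ 1 mod 19. 88 = 4×18 + 16. So 10^{88} ≡ 10^{16} ≡ 4 mod 19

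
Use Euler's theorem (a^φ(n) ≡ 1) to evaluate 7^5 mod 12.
By Euler: 7^{4} ≡ 1 mod 12 since gcd(7, 12) = 1. 5 = 1×4 + 1. So 7^{5} ≡ 7^{1} ≡ 7 mod 12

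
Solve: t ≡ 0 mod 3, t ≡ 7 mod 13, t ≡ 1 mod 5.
M = 3 × 13 × 5 = 195. M₁ = 65, y₁ ≡ 2 mod 3. M₂ = 15, y₂ ≡ 7 mod 13. M₃ = 39, y₃ ≡ 4 mod 5. t = 0×65×2 + 7×15×7 + 1×39×4 ≡ 111 mod 195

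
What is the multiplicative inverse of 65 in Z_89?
Since 89 is prime, by Fermat 65^(-1) ≡ 65^{87} ≡ 63 mod 89. Verify: 65 × 63 = 4095 ≡ 1 mod 89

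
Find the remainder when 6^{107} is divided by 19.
By Fermat: 6^{18} ≡ 1 (mod 19). 107 = 5×18 + 17. So 6^{107} ≡ 6^{17} ≡ 16 (mod 19)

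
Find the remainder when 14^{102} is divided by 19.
By Fermat: 14^{18} ≡ 1 mod 19. 102 = 5×18 + 12. So 14^{102} ≡ 14^{12} ≡ 11 mod 19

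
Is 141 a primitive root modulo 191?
ord_191(141) divides 190. For each prime q|190: 141^{95}≡190, 141^{38}≡49, 141^{10}≡154, none ≡ 1. So 141 has order 190 and is a primitive root mod 191.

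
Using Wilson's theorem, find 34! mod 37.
(36)! = (34)! × (35) × (36) ≡ -1 (mod 37). So (34)! ≡ -1 × [(36)(35)]^(-1) ≡ 18 (mod 37)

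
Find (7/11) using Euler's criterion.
(7/11) = 7^{5} mod 11 = -1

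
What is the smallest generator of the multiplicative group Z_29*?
g = 2. For each prime q|28: 2^{14}≡28, 2^{4}≡16, none ≡ 1, so ord_29(2) = 28 and 2 is a primitive root.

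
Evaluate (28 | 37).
(28/37) = 28^{18} mod 37 = 1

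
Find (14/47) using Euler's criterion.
(14/47) = 14^{23} mod 47 = 1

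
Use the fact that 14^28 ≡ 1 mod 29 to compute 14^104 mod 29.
By Fermat: 14^{28} ≡ 1 mod 29. 104 = 3×28 + 20. So 14^{104} ≡ 14^{20} ≡ 24 mod 29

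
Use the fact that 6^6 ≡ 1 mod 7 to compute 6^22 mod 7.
By Fermat: 6^{6} ≡ 1 mod 7. 22 = 3×6 + 4. So 6^{22} ≡ 6^{4} ≡ 1 mod 7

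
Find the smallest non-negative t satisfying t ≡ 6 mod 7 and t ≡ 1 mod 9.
M = 7 × 9 = 63. M₁ = 9, y₁ ≡ 4 mod 7. M₂ = 7, y₂ ≡ 4 mod 9. t = 6×9×4 + 1×7×4 ≡ 55 mod 63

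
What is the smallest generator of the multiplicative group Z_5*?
g = 2. Powers: [2, 4, 3, 1] generates all 4 non-zero residues.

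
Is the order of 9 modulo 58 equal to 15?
Powers of 9 mod 58: 9^1≡9, 9^2≡23, 9^3≡33, 9^4≡7, 9^5≡5, 9^6≡45, 9^7≡57, 9^8≡49, 9^9≡35, 9^10≡25, 9^11≡51, 9^12≡53, 9^13≡13, 9^14≡1. Already 9^14≡1, so the order is 14 < 15. No, the actual order is 14.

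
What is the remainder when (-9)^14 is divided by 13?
Using Fermat: (-9)^{12} ≡ 1 mod 13. 14 ≡ 2 mod 12. So (-9)^{14} ≡ (-9)^{2} ≡ 3 mod 13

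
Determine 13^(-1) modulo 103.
Since 103 is prime, by Fermat 13^(-1) ≡ 13^{101} ≡ 8 (mod 103). Verify: 13 × 8 = 104 ≡ 1 (mod 103)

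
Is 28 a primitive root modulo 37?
28^{18} ≡ 1 mod 37 and 18 < 36, so ord_37(28) = 18 ≠ 36 and 28 is not a primitive root.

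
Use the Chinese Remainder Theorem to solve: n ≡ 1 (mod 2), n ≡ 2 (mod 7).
M = 2 × 7 = 14. M₁ = 7, y₁ ≡ 1 (mod 2). M₂ = 2, y₂ ≡ 4 (mod 7). n = 1×7×1 + 2×2×4 ≡ 9 (mod 14)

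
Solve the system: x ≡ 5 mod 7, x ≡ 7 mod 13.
M = 7 × 13 = 91. M₁ = 13, y₁ ≡ 6 mod 7. M₂ = 7, y₂ ≡ 2 mod 13. x = 5×13×6 + 7×7×2 ≡ 33 mod 91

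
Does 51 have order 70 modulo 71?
51^{14} ≡ 1 (mod 71) and 14 < 70, so ord_71(51) = 14 ≠ 70 and 51 is not a primitive root.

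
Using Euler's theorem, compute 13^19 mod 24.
By Euler: 13^{8} ≡ 1 (mod 24) since gcd(13, 24) = 1. 19 = 2×8 + 3. So 13^{19} ≡ 13^{3} ≡ 13 (mod 24)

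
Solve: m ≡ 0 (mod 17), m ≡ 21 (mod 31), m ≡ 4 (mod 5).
M = 17 × 31 × 5 = 2635. M₁ = 155, y₁ ≡ 9 (mod 17). M₂ = 85, y₂ ≡ 27 (mod 31). M₃ = 527, y₃ ≡ 3 (mod 5). m = 0×155×9 + 21×85×27 + 4×527×3 ≡ 1819 (mod 2635)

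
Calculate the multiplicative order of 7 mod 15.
Powers of 7 mod 15: 7^1≡7, 7^2≡4, 7^3≡13, 7^4≡1. ord_15(7) = 4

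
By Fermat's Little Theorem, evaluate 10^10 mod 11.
By Fermat's Little Theorem, 10^{10} ≡ 1 mod 11 since 11 is prime and gcd(10, 11) = 1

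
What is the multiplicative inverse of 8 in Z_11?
Since 11 is prime, by Fermat 8^(-1) ≡ 8^{9} ≡ 7 (mod 11). Verify: 8 × 7 = 56 ≡ 1 (mod 11)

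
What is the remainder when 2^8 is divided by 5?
Using Fermat: 2^{4} ≡ 1 mod 5. 8 ≡ 0 mod 4. So 2^{8} ≡ 2^{0} ≡ 1 mod 5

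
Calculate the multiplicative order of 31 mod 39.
Powers of 31 mod 39: 31^1≡31, 31^2≡25, 31^3≡34, 31^4≡1. So the order of 31 is 4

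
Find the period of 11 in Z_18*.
Powers of 11 mod 18: 11^1≡11, 11^2≡13, 11^3≡17, 11^4≡7, 11^5≡5, 11^6≡1. ord_18(11) = 6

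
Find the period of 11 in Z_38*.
Powers of 11 mod 38: 11^1≡11, 11^2≡7, 11^3≡1. So the order of 11 is 3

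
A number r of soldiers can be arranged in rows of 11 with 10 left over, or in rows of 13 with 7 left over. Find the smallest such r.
M = 11 × 13 = 143. M₁ = 13, y₁ ≡ 6 (mod 11). M₂ = 11, y₂ ≡ 6 (mod 13). r = 10×13×6 + 7×11×6 ≡ 98 (mod 143)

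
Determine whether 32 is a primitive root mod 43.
32^{14} ≡ 1 (mod 43) and 14 < 42, so ord_43(32) = 14 ≠ 42 and 32 is not a primitive root.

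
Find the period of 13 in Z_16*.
Powers of 13 mod 16: 13^1≡13, 13^2≡9, 13^3≡5, 13^4≡1. Order = 4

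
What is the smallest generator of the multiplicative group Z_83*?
g = 2. Powers: [2, 4, 8, 16, 32, 64, 45, 7, ...] generates all 82 non-zero residues.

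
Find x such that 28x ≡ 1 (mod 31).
Since 31 is prime, by Fermat 28^(-1) ≡ 28^{29} ≡ 10 (mod 31). Verify: 28 × 10 = 280 ≡ 1 (mod 31)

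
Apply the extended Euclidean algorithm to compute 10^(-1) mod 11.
Extended GCD: 10(-1) + 11(1) = 1. So 10^(-1) ≡ -1 ≡ 10 mod 11. Verify: 10 × 10 = 100 ≡ 1 mod 11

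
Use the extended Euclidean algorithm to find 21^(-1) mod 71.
Extended GCD: 21(-27) + 71(8) = 1. So 21^(-1) ≡ -27 ≡ 44 (mod 71). Verify: 21 × 44 = 924 ≡ 1 (mod 71)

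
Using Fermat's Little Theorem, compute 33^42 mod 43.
By Fermat's Little Theorem, 33^{42} ≡ 1 mod 43 since 43 is prime and gcd(33, 43) = 1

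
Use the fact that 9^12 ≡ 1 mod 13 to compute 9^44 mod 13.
By Fermat: 9^{12} ≡ 1 mod 13. 44 = 3×12 + 8. So 9^{44} ≡ 9^{8} ≡ 3 mod 13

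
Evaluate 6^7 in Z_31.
By repeated squaring mod 31: 6^{1}≡6, 6^{2}≡5, 6^{4}≡25. Then 6^{7} = 6^{4+2+1} ≡ 25 × 5 × 6 ≡ 6 mod 31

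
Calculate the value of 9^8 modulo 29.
By repeated squaring (mod 29): 9^{1}≡9, 9^{2}≡23, 9^{4}≡7, 9^{8}≡20. So 9^{8} ≡ 20 (mod 29)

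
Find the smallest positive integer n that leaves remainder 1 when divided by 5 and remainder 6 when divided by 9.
M = 5 × 9 = 45. M₁ = 9, y₁ ≡ 4 mod 5. M₂ = 5, y₂ ≡ 2 mod 9. n = 1×9×4 + 6×5×2 ≡ 6 mod 45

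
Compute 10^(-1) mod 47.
Since 47 is prime, by Fermat 10^(-1) ≡ 10^{45} ≡ 33 mod 47. Verify: 10 × 33 = 330 ≡ 1 mod 47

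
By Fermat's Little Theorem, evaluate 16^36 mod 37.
By Fermat's Little Theorem, 16^{36} ≡ 1 mod 37 since 37 is prime and gcd(16, 37) = 1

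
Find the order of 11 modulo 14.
Powers of 11 mod 14: 11^1≡11, 11^2≡9, 11^3≡1. So the order of 11 is 3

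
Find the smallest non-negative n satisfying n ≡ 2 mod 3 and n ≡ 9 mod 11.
M = 3 × 11 = 33. M₁ = 11, y₁ ≡ 2 mod 3. M₂ = 3, y₂ ≡ 4 mod 11. n = 2×11×2 + 9×3×4 ≡ 20 mod 33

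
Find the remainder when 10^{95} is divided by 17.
By Fermat: 10^{16} ≡ 1 mod 17. 95 = 5×16 + 15. So 10^{95} ≡ 10^{15} ≡ 12 mod 17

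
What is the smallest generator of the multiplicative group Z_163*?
g = 2. Powers: [2, 4, 8, 16, 32, 64, 128, 93, 23, ...] generates all 162 non-zero residues.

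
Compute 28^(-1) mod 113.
Since 113 is prime, by Fermat 28^(-1) ≡ 28^{111} ≡ 109 mod 113. Verify: 28 × 109 = 3052 ≡ 1 mod 113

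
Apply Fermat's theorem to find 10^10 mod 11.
By Fermat's Little Theorem, 10^{10} ≡ 1 mod 11 since 11 is prime and gcd(10, 11) = 1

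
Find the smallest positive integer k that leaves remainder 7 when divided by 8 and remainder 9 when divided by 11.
M = 8 × 11 = 88. M₁ = 11, y₁ ≡ 3 mod 8. M₂ = 8, y₂ ≡ 7 mod 11. k = 7×11×3 + 9×8×7 ≡ 31 mod 88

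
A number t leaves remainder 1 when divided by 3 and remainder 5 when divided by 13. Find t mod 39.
M = 3 × 13 = 39. M₁ = 13, y₁ ≡ 1 mod 3. M₂ = 3, y₂ ≡ 9 mod 13. t = 1×13×1 + 5×3×9 ≡ 31 mod 39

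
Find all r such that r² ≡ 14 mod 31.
The square roots of 14 mod 31 are 18 and 13. Verify: 18² = 324 ≡ 14 mod 31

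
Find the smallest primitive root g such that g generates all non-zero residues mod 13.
g = 2. For each prime q|12: 2^{6}≡12, 2^{4}≡3, none ≡ 1, so ord_13(2) = 12 and 2 is a primitive root.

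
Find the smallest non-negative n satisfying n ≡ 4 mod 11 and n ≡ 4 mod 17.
M = 11 × 17 = 187. M₁ = 17, y₁ ≡ 2 mod 11. M₂ = 11, y₂ ≡ 14 mod 17. n = 4×17×2 + 4×11×14 ≡ 4 mod 187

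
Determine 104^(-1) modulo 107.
Since 107 is prime, by Fermat 104^(-1) ≡ 104^{105} ≡ 71 (mod 107). Verify: 104 × 71 = 7384 ≡ 1 (mod 107)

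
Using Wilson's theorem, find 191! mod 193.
(192)! = (191)! × (192) ≡ -1 (mod 193). So (191)! ≡ -1 × (192)^(-1) ≡ (-1)×(-1) = 1 (mod 193)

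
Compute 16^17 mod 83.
By repeated squaring mod 83: 16^{1}≡16, 16^{2}≡7, 16^{4}≡49, 16^{8}≡77, 16^{16}≡36. Then 16^{17} = 16^{16+1} ≡ 36 × 16 ≡ 78 mod 83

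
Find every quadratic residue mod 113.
Squares in Z_113*: {1, 2, 4, 7, 8, 9, 11, 13, 14, 15, 16, 18, 22, 25, 26, 28, 30, 31, 32, 36, 41, 44, 49, 50, 51, 52, 53, 56, 57, 60, 61, 62, 63, 64, 69, 72, 77, 81, 82, 83, 85, 87, 88, 91, 95, 97, 98, 99, 100, 102, 104, 105, 106, 109, 111, 112}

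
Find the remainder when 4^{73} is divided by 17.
By Fermat: 4^{16} ≡ 1 (mod 17). 73 = 4×16 + 9. So 4^{73} ≡ 4^{9} ≡ 4 (mod 17)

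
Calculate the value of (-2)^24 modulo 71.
By repeated squaring (mod 71): (-2)^{1}≡69, (-2)^{2}≡4, (-2)^{4}≡16, (-2)^{8}≡43, (-2)^{16}≡3. Then (-2)^{24} = (-2)^{16+8} ≡ 3 × 43 ≡ 58 (mod 71)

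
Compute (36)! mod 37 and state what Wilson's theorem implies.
(36)! mod 37 = 36. Since this equals -1 mod 37, Wilson confirms 37 is prime.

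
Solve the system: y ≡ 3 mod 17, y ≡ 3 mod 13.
M = 17 × 13 = 221. M₁ = 13, y₁ ≡ 4 mod 17. M₂ = 17, y₂ ≡ 10 mod 13. y = 3×13×4 + 3×17×10 ≡ 3 mod 221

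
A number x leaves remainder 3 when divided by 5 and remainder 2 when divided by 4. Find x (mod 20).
M = 5 × 4 = 20. M₁ = 4, y₁ ≡ 4 (mod 5). M₂ = 5, y₂ ≡ 1 (mod 4). x = 3×4×4 + 2×5×1 ≡ 18 (mod 20)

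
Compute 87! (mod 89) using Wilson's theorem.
(88)! = (87)! × (88) ≡ -1 (mod 89). So (87)! ≡ -1 × (88)^(-1) ≡ (-1)×(-1) = 1 (mod 89)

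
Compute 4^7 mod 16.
By repeated squaring (mod 16): 4^{1}≡4, 4^{2}≡0, 4^{4}≡0. Then 4^{7} = 4^{4+2+1} ≡ 0 × 0 × 4 ≡ 0 (mod 16)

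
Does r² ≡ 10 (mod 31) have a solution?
By Euler's criterion: 10^{15} ≡ 1 (mod 31). Since this equals 1, 10 is a QR.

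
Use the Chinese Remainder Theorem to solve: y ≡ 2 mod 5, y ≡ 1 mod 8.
M = 5 × 8 = 40. M₁ = 8, y₁ ≡ 2 mod 5. M₂ = 5, y₂ ≡ 5 mod 8. y = 2×8×2 + 1×5×5 ≡ 17 mod 40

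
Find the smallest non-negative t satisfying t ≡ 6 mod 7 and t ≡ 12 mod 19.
M = 7 × 19 = 133. M₁ = 19, y₁ ≡ 3 mod 7. M₂ = 7, y₂ ≡ 11 mod 19. t = 6×19×3 + 12×7×11 ≡ 69 mod 133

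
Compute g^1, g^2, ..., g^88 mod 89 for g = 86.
86^1, 86^2, ..., 86^{88} mod 89: [86, 9, 62, 81, 24, 17, 38, 64, 75, 42, 52, 22, 23, 20, 29, 2, 83, 18, 35, 73, 48, 34, 76, 39, 61, 84, 15, 44, 46, 40, 58, 4, 77, 36, 70, 57, 7, 68, 63, 78, 33, 79, 30, 88, 3, 80, 27, 8, 65, 72, 51, 25, 14, 47, 37, 67, 66, 69, 60, 87, 6, 71, 54, 16, 41, 55, 13, 50, 28, 5, 74, 45, 43, 49, 31, 85, 12, 53, 19, 32, 82, 21, 26, 11, 56, 10, 59, 1]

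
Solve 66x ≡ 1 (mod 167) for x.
Since 167 is prime, by Fermat 66^(-1) ≡ 66^{165} ≡ 124 (mod 167). Verify: 66 × 124 = 8184 ≡ 1 (mod 167)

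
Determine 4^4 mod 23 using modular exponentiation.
4^{4} = 256 ≡ 3 (mod 23)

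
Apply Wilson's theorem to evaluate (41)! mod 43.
(42)! = (41)! × (42) ≡ -1 mod 43. So (41)! ≡ -1 × (42)^(-1) ≡ (-1)×(-1) = 1 mod 43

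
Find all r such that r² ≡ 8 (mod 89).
The square roots of 8 mod 89 are 39 and 50. Verify: 39² = 1521 ≡ 8 (mod 89)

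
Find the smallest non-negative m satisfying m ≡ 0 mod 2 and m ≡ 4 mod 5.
M = 2 × 5 = 10. M₁ = 5, y₁ ≡ 1 mod 2. M₂ = 2, y₂ ≡ 3 mod 5. m = 0×5×1 + 4×2×3 ≡ 4 mod 10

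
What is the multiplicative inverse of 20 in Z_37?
Since 37 is prime, by Fermat 20^(-1) ≡ 20^{35} ≡ 13 (mod 37). Verify: 20 × 13 = 260 ≡ 1 (mod 37)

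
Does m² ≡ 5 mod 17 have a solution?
By Euler's criterion: 5^{8} ≡ 16 mod 17. Since this equals -1 (≡ 16), 5 is not a QR.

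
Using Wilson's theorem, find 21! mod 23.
(22)! = (21)! × (22) ≡ -1 (mod 23). So (21)! ≡ -1 × (22)^(-1) ≡ (-1)×(-1) = 1 (mod 23)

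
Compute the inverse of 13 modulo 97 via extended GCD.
Extended GCD: 13(15) + 97(-2) = 1. So 13^(-1) ≡ 15 mod 97. Verify: 13 × 15 = 195 ≡ 1 mod 97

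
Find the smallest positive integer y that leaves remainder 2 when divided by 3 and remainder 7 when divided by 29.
M = 3 × 29 = 87. M₁ = 29, y₁ ≡ 2 (mod 3). M₂ = 3, y₂ ≡ 10 (mod 29). y = 2×29×2 + 7×3×10 ≡ 65 (mod 87)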